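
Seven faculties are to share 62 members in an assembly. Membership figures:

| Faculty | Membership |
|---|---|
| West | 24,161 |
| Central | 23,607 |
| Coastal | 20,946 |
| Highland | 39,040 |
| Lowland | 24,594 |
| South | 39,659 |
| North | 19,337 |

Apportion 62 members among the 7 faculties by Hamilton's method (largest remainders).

The standard divisor is 191344/62 ≈ 3086.194.
Standard quotas: West 7.8287, Central 7.6492, Coastal 6.7870, Highland 12.6499, Lowland 7.9690, South 12.8505, North 6.2656.
Lower quotas: West 7, Central 7, Coastal 6, Highland 12, Lowland 7, South 12, North 6 (sum 57, leaving 5 seats).
Remainders in descending order: Lowland 0.9690, South 0.8505, West 0.8287, Coastal 0.7870, Highland 0.6499, Central 0.6492, North 0.2656.
Largest remainders: Lowland, South, West, Coastal, Highland receive the extra seats.

West: 8; Central: 7; Coastal: 7; Highland: 13; Lowland: 8; South: 13; North: 6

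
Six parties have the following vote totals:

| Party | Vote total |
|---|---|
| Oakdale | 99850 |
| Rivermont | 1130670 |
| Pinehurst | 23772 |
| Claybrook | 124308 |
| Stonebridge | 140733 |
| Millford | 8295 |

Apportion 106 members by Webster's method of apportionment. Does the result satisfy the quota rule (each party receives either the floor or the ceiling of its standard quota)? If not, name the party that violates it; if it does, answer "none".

Standard quotas: Oakdale 6.928, Rivermont 78.456, Pinehurst 1.650, Claybrook 8.626, Stonebridge 9.765, Millford 0.576.
Webster allocation: Oakdale 7, Rivermont 77, Pinehurst 2, Claybrook 9, Stonebridge 10, Millford 1.
Rivermont has quota 78.456 (lower 78, upper 79) but receives 77 — outside the quota interval.

Rivermont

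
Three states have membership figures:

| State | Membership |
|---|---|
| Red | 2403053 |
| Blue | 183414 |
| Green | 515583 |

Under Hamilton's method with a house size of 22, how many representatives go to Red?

17

The standard divisor is 3102050/22 ≈ 141002.273.
Standard quotas: Red 17.0427, Blue 1.3008, Green 3.6566.
Lower quotas: Red 17, Blue 1, Green 3 (sum 21, leaving 1 seat).
Remainders in descending order: Green 0.6566, Blue 0.3008, Red 0.0427.
Largest remainder: Green receives the extra seat.
Red receives 17.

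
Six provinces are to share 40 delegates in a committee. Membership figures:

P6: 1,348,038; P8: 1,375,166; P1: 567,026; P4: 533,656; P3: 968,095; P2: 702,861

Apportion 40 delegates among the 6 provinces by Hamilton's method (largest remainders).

Total 5494842; standard divisor 5494842/40 ≈ 137371.05.
Standard quotas: P6 9.8131, P8 10.0106, P1 4.1277, P4 3.8848, P3 7.0473, P2 5.1165.
Lower quotas: P6 9, P8 10, P1 4, P4 3, P3 7, P2 5 (sum 38, leaving 2 seats).
Remainders in descending order: P4 0.8848, P6 0.8131, P1 0.1277, P2 0.1165, P3 0.0473, P8 0.0106.
Largest remainders: P4, P6 receive the extra seats.

P6 10, P8 10, P1 4, P4 4, P3 7, P2 5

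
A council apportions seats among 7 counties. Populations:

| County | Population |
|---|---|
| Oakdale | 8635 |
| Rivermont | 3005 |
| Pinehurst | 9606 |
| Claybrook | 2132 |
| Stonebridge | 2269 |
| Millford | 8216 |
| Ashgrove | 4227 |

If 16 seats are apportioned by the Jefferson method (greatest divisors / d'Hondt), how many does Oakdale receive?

Standard divisor 38090/16 ≈ 2380.625; standard quotas: Oakdale 3.627, Rivermont 1.262, Pinehurst 4.035, Claybrook 0.896, Stonebridge 0.953, Millford 3.451, Ashgrove 1.776.
Rounding down gives 3, 1, 4, 0, 0, 3, 1 = 12 seats, so the divisor must be adjusted.
With modified divisor 2080: modified quotas Oakdale 4.151, Rivermont 1.445, Pinehurst 4.618, Claybrook 1.025, Stonebridge 1.091, Millford 3.950, Ashgrove 2.032.
Rounding down: Oakdale 4, Rivermont 1, Pinehurst 4, Claybrook 1, Stonebridge 1, Millford 3, Ashgrove 2 (total 16).
Oakdale receives 4.

4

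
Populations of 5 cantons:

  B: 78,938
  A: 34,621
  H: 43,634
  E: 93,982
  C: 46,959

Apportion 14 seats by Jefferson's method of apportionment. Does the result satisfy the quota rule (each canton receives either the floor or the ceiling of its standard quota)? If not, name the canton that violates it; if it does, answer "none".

none

Standard quotas: B 3.707, A 1.626, H 2.049, E 4.413, C 2.205.
Jefferson allocation: B 4, A 1, H 2, E 5, C 2.
Every allocation lies between the lower and upper quota.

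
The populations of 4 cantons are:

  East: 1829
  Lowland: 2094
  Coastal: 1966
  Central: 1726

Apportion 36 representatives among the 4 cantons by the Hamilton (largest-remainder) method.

The standard divisor is 7615/36 ≈ 211.528.
Standard quotas: East 8.647, Lowland 9.899, Coastal 9.294, Central 8.160.
Lower quotas: East 8, Lowland 9, Coastal 9, Central 8 (sum 34, leaving 2 seats).
Remainders in descending order: Lowland 0.899, East 0.647, Coastal 0.294, Central 0.160.
The surplus seats go to Lowland, East.

East: 9; Lowland: 10; Coastal: 9; Central: 8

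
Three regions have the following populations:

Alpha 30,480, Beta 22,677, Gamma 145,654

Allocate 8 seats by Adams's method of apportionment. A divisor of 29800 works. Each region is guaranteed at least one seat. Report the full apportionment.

With modified divisor 29800: modified quotas Alpha 1.023, Beta 0.761, Gamma 4.888.
Rounding up: Alpha 2, Beta 1, Gamma 5 (total 8).

Alpha: 2; Beta: 1; Gamma: 5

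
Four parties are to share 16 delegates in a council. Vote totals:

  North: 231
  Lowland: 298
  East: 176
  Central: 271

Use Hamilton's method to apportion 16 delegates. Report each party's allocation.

Standard divisor: 976 ÷ 16 = 61.
Standard quotas: North 3.787, Lowland 4.885, East 2.885, Central 4.443.
Lower quotas: North 3, Lowland 4, East 2, Central 4 (sum 13, leaving 3 seats).
Remainders in descending order: Lowland 0.885, East 0.885, North 0.787, Central 0.443.
Largest remainders: Lowland, East, North receive the extra seats.

North: 4; Lowland: 5; East: 3; Central: 4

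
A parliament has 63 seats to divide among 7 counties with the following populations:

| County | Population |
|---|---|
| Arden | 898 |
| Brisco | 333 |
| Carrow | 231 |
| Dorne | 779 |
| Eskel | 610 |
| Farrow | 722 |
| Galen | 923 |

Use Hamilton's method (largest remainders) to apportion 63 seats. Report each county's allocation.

Arden: 13, Brisco: 5, Carrow: 3, Dorne: 11, Eskel: 8, Farrow: 10, Galen: 13

Standard divisor: 4496 ÷ 63 ≈ 71.365.
Standard quotas: Arden 12.583, Brisco 4.666, Carrow 3.237, Dorne 10.916, Eskel 8.548, Farrow 10.117, Galen 12.933.
Lower quotas: Arden 12, Brisco 4, Carrow 3, Dorne 10, Eskel 8, Farrow 10, Galen 12 (sum 59, leaving 4 seats).
Remainders in descending order: Galen 0.933, Dorne 0.916, Brisco 0.666, Arden 0.583, Eskel 0.548, Carrow 0.237, Farrow 0.117.
The surplus seats go to Galen, Dorne, Brisco, Arden.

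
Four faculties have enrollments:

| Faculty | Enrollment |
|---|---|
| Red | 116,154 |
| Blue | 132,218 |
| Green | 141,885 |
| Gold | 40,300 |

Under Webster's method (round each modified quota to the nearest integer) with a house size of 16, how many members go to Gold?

Standard divisor 430557/16 ≈ 26909.812; standard quotas: Red 4.316, Blue 4.913, Green 5.273, Gold 1.498.
Rounding to the nearest integer gives 4, 5, 5, 1 = 15 seats, so the divisor must be adjusted.
With modified divisor 26300: modified quotas Red 4.417, Blue 5.027, Green 5.395, Gold 1.532.
Rounding to the nearest integer: Red 4, Blue 5, Green 5, Gold 2 (total 16).
Gold receives 2.

2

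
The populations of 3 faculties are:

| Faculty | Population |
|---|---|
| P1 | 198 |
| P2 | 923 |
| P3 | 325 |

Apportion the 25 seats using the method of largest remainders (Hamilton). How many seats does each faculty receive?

Standard divisor: 1446 ÷ 25 ≈ 57.84.
Standard quotas: P1 3.423, P2 15.958, P3 5.619.
Lower quotas: P1 3, P2 15, P3 5 (sum 23, leaving 2 seats).
Remainders in descending order: P2 0.958, P3 0.619, P1 0.423.
Largest remainders: P2, P3 receive the extra seats.

P1 3, P2 16, P3 6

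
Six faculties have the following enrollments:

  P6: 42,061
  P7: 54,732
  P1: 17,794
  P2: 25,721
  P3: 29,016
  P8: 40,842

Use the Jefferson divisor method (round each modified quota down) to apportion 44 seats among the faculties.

Standard divisor 210166/44 ≈ 4776.5; standard quotas: P6 8.806, P7 11.459, P1 3.725, P2 5.385, P3 6.075, P8 8.551.
Rounding down gives 8, 11, 3, 5, 6, 8 = 41 seats, so the divisor must be adjusted.
With modified divisor 4500: modified quotas P6 9.347, P7 12.163, P1 3.954, P2 5.716, P3 6.448, P8 9.076.
Rounding down: P6 9, P7 12, P1 3, P2 5, P3 6, P8 9 (total 44).

P6: 9; P7: 12; P1: 3; P2: 5; P3: 6; P8: 9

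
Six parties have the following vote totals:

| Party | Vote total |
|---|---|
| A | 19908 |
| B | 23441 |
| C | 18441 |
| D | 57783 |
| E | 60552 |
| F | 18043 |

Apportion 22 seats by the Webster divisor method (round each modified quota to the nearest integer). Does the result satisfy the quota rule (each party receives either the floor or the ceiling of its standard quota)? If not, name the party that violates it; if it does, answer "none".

none

Standard quotas: A 2.210, B 2.602, C 2.047, D 6.415, E 6.722, F 2.003.
Webster allocation: A 2, B 3, C 2, D 6, E 7, F 2.
Every allocation lies between the lower and upper quota.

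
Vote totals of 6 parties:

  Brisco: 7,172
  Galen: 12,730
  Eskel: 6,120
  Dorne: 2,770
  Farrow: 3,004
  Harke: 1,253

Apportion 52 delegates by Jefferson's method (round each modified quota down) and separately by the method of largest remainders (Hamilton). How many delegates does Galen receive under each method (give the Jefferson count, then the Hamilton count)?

21 and 20

Jefferson: Brisco 11, Galen 21, Eskel 10, Dorne 4, Farrow 4, Harke 2.
Hamilton: Brisco 11, Galen 20, Eskel 10, Dorne 4, Farrow 5, Harke 2.
Galen gets 21 under Jefferson and 20 under Hamilton.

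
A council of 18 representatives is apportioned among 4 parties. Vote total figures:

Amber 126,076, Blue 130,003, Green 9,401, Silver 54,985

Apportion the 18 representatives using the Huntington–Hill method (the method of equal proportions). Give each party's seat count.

Amber 7, Blue 7, Green 1, Silver 3

With divisor 18413: modified quotas Amber 6.847, Blue 7.060, Green 0.511, Silver 2.986.
Geometric-mean thresholds: Amber √(6·7)=6.481, Blue √(7·8)=7.483, Green (min 1), Silver √(2·3)=2.449.
Each quota rounded against its threshold gives Amber 7, Blue 7, Green 1, Silver 3 (total 18).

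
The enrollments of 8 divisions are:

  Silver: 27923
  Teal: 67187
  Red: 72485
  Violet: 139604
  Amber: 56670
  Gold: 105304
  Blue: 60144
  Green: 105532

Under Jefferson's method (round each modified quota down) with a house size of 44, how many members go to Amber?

Standard divisor 634849/44 ≈ 14428.386; standard quotas: Silver 1.935, Teal 4.657, Red 5.024, Violet 9.676, Amber 3.928, Gold 7.298, Blue 4.168, Green 7.314.
Rounding down gives 1, 4, 5, 9, 3, 7, 4, 7 = 40 seats, so the divisor must be adjusted.
With modified divisor 13300: modified quotas Silver 2.099, Teal 5.052, Red 5.450, Violet 10.497, Amber 4.261, Gold 7.918, Blue 4.522, Green 7.935.
Rounding down: Silver 2, Teal 5, Red 5, Violet 10, Amber 4, Gold 7, Blue 4, Green 7 (total 44).
Amber receives 4.

4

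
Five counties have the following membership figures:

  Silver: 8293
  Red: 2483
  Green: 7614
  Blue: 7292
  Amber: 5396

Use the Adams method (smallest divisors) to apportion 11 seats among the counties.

Standard divisor 31078/11 ≈ 2825.273; standard quotas: Silver 2.935, Red 0.879, Green 2.695, Blue 2.581, Amber 1.910.
Rounding up gives 3, 1, 3, 3, 2 = 12 seats, so the divisor must be adjusted.
With modified divisor 3700: modified quotas Silver 2.241, Red 0.671, Green 2.058, Blue 1.971, Amber 1.458.
Rounding up: Silver 3, Red 1, Green 3, Blue 2, Amber 2 (total 11).

Silver: 3; Red: 1; Green: 3; Blue: 2; Amber: 2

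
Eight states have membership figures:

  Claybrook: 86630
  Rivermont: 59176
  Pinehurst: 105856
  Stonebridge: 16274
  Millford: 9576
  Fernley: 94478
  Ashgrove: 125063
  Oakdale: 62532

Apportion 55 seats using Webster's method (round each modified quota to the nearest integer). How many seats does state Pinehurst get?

10

Standard divisor 559585/55 ≈ 10174.273; standard quotas: Claybrook 8.515, Rivermont 5.816, Pinehurst 10.404, Stonebridge 1.600, Millford 0.941, Fernley 9.286, Ashgrove 12.292, Oakdale 6.146.
Rounding to the nearest integer gives Claybrook 9, Rivermont 6, Pinehurst 10, Stonebridge 2, Millford 1, Fernley 9, Ashgrove 12, Oakdale 6 — total 55, matching the house size, so no adjustment is needed.
Pinehurst receives 10.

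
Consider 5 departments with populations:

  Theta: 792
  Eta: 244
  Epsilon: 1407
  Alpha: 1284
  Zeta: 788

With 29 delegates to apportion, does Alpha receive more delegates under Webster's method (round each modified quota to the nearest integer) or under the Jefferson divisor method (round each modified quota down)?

Webster: Theta 5, Eta 2, Epsilon 9, Alpha 8, Zeta 5.
Jefferson: Theta 5, Eta 1, Epsilon 9, Alpha 9, Zeta 5.
Alpha gets 8 under Webster and 9 under Jefferson.

Jefferson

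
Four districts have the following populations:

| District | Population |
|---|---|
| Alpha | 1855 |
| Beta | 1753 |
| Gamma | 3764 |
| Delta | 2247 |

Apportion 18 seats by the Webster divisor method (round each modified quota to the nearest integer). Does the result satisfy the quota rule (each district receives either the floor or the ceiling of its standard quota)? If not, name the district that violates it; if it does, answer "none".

Standard quotas: Alpha 3.471, Beta 3.280, Gamma 7.044, Delta 4.205.
Webster allocation: Alpha 4, Beta 3, Gamma 7, Delta 4.
Every allocation lies between the lower and upper quota.

none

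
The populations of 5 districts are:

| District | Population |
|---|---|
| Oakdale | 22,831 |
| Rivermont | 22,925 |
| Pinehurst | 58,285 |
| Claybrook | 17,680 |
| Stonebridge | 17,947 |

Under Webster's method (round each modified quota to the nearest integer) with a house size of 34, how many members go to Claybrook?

4

Standard divisor 139668/34 ≈ 4107.882; standard quotas: Oakdale 5.558, Rivermont 5.581, Pinehurst 14.189, Claybrook 4.304, Stonebridge 4.369.
Rounding to the nearest integer gives Oakdale 6, Rivermont 6, Pinehurst 14, Claybrook 4, Stonebridge 4 — total 34, matching the house size, so no adjustment is needed.
Claybrook receives 4.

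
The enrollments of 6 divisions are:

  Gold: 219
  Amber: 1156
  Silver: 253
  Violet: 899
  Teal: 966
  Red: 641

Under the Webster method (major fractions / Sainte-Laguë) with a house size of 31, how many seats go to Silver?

2

Standard divisor 4134/31 ≈ 133.355; standard quotas: Gold 1.642, Amber 8.669, Silver 1.897, Violet 6.741, Teal 7.244, Red 4.807.
Rounding to the nearest integer gives 2, 9, 2, 7, 7, 5 = 32 seats, so the divisor must be adjusted.
With modified divisor 137: modified quotas Gold 1.599, Amber 8.438, Silver 1.847, Violet 6.562, Teal 7.051, Red 4.679.
Rounding to the nearest integer: Gold 2, Amber 8, Silver 2, Violet 7, Teal 7, Red 5 (total 31).
Silver receives 2.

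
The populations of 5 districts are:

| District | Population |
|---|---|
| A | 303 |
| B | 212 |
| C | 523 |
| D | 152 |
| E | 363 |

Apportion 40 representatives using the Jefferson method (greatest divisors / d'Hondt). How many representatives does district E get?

9

Standard divisor 1553/40 ≈ 38.825; standard quotas: A 7.804, B 5.460, C 13.471, D 3.915, E 9.350.
Rounding down gives 7, 5, 13, 3, 9 = 37 seats, so the divisor must be adjusted.
With modified divisor 37: modified quotas A 8.189, B 5.730, C 14.135, D 4.108, E 9.811.
Rounding down: A 8, B 5, C 14, D 4, E 9 (total 40).
E receives 9.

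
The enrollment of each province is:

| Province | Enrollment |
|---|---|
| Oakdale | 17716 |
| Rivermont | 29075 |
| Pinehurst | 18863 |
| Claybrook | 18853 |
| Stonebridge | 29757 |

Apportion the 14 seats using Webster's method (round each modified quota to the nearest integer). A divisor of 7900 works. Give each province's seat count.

With modified divisor 7900: modified quotas Oakdale 2.243, Rivermont 3.680, Pinehurst 2.388, Claybrook 2.386, Stonebridge 3.767.
Rounding to the nearest integer: Oakdale 2, Rivermont 4, Pinehurst 2, Claybrook 2, Stonebridge 4 (total 14).

Oakdale 2, Rivermont 4, Pinehurst 2, Claybrook 2, Stonebridge 4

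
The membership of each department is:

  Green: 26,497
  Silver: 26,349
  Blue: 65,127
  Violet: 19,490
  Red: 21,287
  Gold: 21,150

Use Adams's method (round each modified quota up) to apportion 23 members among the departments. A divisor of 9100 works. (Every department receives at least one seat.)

With modified divisor 9100: modified quotas Green 2.912, Silver 2.895, Blue 7.157, Violet 2.142, Red 2.339, Gold 2.324.
Rounding up: Green 3, Silver 3, Blue 8, Violet 3, Red 3, Gold 3 (total 23).

Green=3, Silver=3, Blue=8, Violet=3, Red=3, Gold=3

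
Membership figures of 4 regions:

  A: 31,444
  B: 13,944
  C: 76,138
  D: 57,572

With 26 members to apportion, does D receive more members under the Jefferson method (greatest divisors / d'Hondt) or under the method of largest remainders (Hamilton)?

Jefferson

Jefferson: A 4, B 2, C 11, D 9.
Hamilton: A 5, B 2, C 11, D 8.
D gets 9 under Jefferson and 8 under Hamilton.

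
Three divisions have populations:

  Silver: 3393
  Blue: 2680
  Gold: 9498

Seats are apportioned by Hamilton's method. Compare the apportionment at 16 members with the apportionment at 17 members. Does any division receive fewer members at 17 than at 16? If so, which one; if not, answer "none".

none

At 16 seats: Silver 3, Blue 3, Gold 10.
At 17 seats: Silver 4, Blue 3, Gold 10.
No division's allocation decreased.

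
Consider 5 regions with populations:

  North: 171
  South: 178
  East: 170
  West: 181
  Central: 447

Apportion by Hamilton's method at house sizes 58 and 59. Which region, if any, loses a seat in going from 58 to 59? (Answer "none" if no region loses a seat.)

At 58 seats: North 9, South 9, East 8, West 9, Central 23.
At 59 seats: North 9, South 9, East 9, West 9, Central 23.
No region's allocation decreased.

none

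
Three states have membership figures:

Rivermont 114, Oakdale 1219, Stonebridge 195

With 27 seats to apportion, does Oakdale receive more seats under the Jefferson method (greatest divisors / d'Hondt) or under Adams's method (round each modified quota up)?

Jefferson

Jefferson: Rivermont 2, Oakdale 22, Stonebridge 3.
Adams: Rivermont 2, Oakdale 21, Stonebridge 4.
Oakdale gets 22 under Jefferson and 21 under Adams.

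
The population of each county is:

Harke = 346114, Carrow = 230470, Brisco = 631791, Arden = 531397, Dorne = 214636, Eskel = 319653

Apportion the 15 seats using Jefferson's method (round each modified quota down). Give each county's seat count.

Standard divisor 2274061/15 ≈ 151604.067; standard quotas: Harke 2.283, Carrow 1.520, Brisco 4.167, Arden 3.505, Dorne 1.416, Eskel 2.108.
Rounding down gives 2, 1, 4, 3, 1, 2 = 13 seats, so the divisor must be adjusted.
With modified divisor 120900: modified quotas Harke 2.863, Carrow 1.906, Brisco 5.226, Arden 4.395, Dorne 1.775, Eskel 2.644.
Rounding down: Harke 2, Carrow 1, Brisco 5, Arden 4, Dorne 1, Eskel 2 (total 15).

Harke=2, Carrow=1, Brisco=5, Arden=4, Dorne=1, Eskel=2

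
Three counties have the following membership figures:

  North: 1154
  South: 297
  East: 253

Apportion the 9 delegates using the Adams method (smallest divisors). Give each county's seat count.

North=5; South=2; East=2

Standard divisor 1704/9 ≈ 189.333; standard quotas: North 6.095, South 1.569, East 1.336.
Rounding up gives 7, 2, 2 = 11 seats, so the divisor must be adjusted.
With modified divisor 240: modified quotas North 4.808, South 1.238, East 1.054.
Rounding up: North 5, South 2, East 2 (total 9).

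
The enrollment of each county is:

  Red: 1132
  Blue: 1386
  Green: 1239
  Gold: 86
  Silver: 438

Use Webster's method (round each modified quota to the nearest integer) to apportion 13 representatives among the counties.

Standard divisor 4281/13 ≈ 329.308; standard quotas: Red 3.438, Blue 4.209, Green 3.762, Gold 0.261, Silver 1.330.
Rounding to the nearest integer gives 3, 4, 4, 0, 1 = 12 seats, so the divisor must be adjusted.
With modified divisor 320: modified quotas Red 3.538, Blue 4.331, Green 3.872, Gold 0.269, Silver 1.369.
Rounding to the nearest integer: Red 4, Blue 4, Green 4, Gold 0, Silver 1 (total 13).

Red 4, Blue 4, Green 4, Gold 0, Silver 1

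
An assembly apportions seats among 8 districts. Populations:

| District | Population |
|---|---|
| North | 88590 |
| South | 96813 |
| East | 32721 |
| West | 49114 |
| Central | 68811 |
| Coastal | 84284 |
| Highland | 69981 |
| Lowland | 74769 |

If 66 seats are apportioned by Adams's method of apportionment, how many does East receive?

Standard divisor 565083/66 ≈ 8561.864; standard quotas: North 10.347, South 11.307, East 3.822, West 5.736, Central 8.037, Coastal 9.844, Highland 8.174, Lowland 8.733.
Rounding up gives 11, 12, 4, 6, 9, 10, 9, 9 = 70 seats, so the divisor must be adjusted.
With modified divisor 9100: modified quotas North 9.735, South 10.639, East 3.596, West 5.397, Central 7.562, Coastal 9.262, Highland 7.690, Lowland 8.216.
Rounding up: North 10, South 11, East 4, West 6, Central 8, Coastal 10, Highland 8, Lowland 9 (total 66).
East receives 4.

4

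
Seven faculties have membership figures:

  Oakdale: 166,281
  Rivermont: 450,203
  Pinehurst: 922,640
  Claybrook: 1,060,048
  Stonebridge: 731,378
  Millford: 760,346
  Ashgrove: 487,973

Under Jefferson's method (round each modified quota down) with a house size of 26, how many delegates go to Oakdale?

Standard divisor 4578869/26 ≈ 176110.346; standard quotas: Oakdale 0.944, Rivermont 2.556, Pinehurst 5.239, Claybrook 6.019, Stonebridge 4.153, Millford 4.317, Ashgrove 2.771.
Rounding down gives 0, 2, 5, 6, 4, 4, 2 = 23 seats, so the divisor must be adjusted.
With modified divisor 152900: modified quotas Oakdale 1.088, Rivermont 2.944, Pinehurst 6.034, Claybrook 6.933, Stonebridge 4.783, Millford 4.973, Ashgrove 3.191.
Rounding down: Oakdale 1, Rivermont 2, Pinehurst 6, Claybrook 6, Stonebridge 4, Millford 4, Ashgrove 3 (total 26).
Oakdale receives 1.

1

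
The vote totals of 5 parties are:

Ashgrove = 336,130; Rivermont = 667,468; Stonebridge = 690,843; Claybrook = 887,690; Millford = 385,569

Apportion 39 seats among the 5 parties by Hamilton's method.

Standard divisor: 2967700 ÷ 39 ≈ 76094.872.
Standard quotas: Ashgrove 4.4172, Rivermont 8.7715, Stonebridge 9.0787, Claybrook 11.6656, Millford 5.0670.
Lower quotas: Ashgrove 4, Rivermont 8, Stonebridge 9, Claybrook 11, Millford 5 (sum 37, leaving 2 seats).
Remainders in descending order: Rivermont 0.7715, Claybrook 0.6656, Ashgrove 0.4172, Stonebridge 0.0787, Millford 0.0670.
The surplus seats go to Rivermont, Claybrook.

Ashgrove=4; Rivermont=9; Stonebridge=9; Claybrook=12; Millford=5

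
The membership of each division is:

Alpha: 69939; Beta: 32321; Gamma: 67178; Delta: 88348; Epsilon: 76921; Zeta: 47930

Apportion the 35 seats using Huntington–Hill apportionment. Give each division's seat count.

Alpha=7; Beta=3; Gamma=6; Delta=8; Epsilon=7; Zeta=4

With divisor 10755: modified quotas Alpha 6.503, Beta 3.005, Gamma 6.246, Delta 8.215, Epsilon 7.152, Zeta 4.457.
Geometric-mean thresholds: Alpha √(6·7)=6.481, Beta √(3·4)=3.464, Gamma √(6·7)=6.481, Delta √(8·9)=8.485, Epsilon √(7·8)=7.483, Zeta √(4·5)=4.472.
Each quota rounded against its threshold gives Alpha 7, Beta 3, Gamma 6, Delta 8, Epsilon 7, Zeta 4 (total 35).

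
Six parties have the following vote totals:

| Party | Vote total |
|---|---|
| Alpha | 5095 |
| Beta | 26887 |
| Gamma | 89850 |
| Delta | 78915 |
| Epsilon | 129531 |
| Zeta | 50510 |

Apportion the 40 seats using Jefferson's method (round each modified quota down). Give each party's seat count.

Alpha 0; Beta 3; Gamma 10; Delta 8; Epsilon 14; Zeta 5

Standard divisor 380788/40 ≈ 9519.7; standard quotas: Alpha 0.535, Beta 2.824, Gamma 9.438, Delta 8.290, Epsilon 13.607, Zeta 5.306.
Rounding down gives 0, 2, 9, 8, 13, 5 = 37 seats, so the divisor must be adjusted.
With modified divisor 8900: modified quotas Alpha 0.572, Beta 3.021, Gamma 10.096, Delta 8.867, Epsilon 14.554, Zeta 5.675.
Rounding down: Alpha 0, Beta 3, Gamma 10, Delta 8, Epsilon 14, Zeta 5 (total 40).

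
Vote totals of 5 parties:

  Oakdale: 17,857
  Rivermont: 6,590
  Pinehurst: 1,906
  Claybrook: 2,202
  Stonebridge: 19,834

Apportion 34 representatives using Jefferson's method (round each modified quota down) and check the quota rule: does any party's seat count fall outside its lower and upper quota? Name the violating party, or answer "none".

Standard quotas: Oakdale 12.547, Rivermont 4.630, Pinehurst 1.339, Claybrook 1.547, Stonebridge 13.936.
Jefferson allocation: Oakdale 13, Rivermont 4, Pinehurst 1, Claybrook 1, Stonebridge 15.
Stonebridge has quota 13.936 (lower 13, upper 14) but receives 15 — outside the quota interval.

Stonebridge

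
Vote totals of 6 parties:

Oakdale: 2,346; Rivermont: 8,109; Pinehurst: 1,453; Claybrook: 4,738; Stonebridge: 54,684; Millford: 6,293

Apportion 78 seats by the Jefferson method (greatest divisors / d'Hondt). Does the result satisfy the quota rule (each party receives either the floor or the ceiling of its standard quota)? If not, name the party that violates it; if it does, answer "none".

Standard quotas: Oakdale 2.357, Rivermont 8.148, Pinehurst 1.460, Claybrook 4.761, Stonebridge 54.950, Millford 6.324.
Jefferson allocation: Oakdale 2, Rivermont 8, Pinehurst 1, Claybrook 4, Stonebridge 57, Millford 6.
Stonebridge has quota 54.950 (lower 54, upper 55) but receives 57 — outside the quota interval.

Stonebridge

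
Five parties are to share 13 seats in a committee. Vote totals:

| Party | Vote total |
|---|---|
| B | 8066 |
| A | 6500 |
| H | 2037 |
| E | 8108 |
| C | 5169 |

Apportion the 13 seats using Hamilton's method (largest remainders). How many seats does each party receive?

B 3; A 3; H 1; E 4; C 2

Standard divisor: 29880 ÷ 13 ≈ 2298.462.
Standard quotas: B 3.5093, A 2.8280, H 0.8862, E 3.5276, C 2.2489.
Lower quotas: B 3, A 2, H 0, E 3, C 2 (sum 10, leaving 3 seats).
Remainders in descending order: H 0.8862, A 0.8280, E 0.5276, B 0.5093, C 0.2489.
Largest remainders: H, A, E receive the extra seats.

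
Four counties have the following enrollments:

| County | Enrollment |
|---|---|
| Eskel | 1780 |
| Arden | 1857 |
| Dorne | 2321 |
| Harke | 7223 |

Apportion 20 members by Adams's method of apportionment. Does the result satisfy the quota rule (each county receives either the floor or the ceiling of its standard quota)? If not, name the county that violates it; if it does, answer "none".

none

Standard quotas: Eskel 2.701, Arden 2.818, Dorne 3.522, Harke 10.960.
Adams allocation: Eskel 3, Arden 3, Dorne 4, Harke 10.
Every allocation lies between the lower and upper quota.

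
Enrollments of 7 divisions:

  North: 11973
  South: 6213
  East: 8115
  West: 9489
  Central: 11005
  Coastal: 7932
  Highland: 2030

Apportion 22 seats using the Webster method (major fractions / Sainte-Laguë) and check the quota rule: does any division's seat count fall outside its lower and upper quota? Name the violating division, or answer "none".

Standard quotas: North 4.641, South 2.408, East 3.146, West 3.678, Central 4.266, Coastal 3.075, Highland 0.787.
Webster allocation: North 5, South 2, East 3, West 4, Central 4, Coastal 3, Highland 1.
Every allocation lies between the lower and upper quota.

none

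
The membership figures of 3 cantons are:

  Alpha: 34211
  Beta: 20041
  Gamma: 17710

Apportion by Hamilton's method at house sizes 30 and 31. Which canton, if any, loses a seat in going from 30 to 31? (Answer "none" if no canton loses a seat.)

Gamma

At 30 seats: Alpha 14, Beta 8, Gamma 8.
At 31 seats: Alpha 15, Beta 9, Gamma 7.
Gamma drops from 8 to 7.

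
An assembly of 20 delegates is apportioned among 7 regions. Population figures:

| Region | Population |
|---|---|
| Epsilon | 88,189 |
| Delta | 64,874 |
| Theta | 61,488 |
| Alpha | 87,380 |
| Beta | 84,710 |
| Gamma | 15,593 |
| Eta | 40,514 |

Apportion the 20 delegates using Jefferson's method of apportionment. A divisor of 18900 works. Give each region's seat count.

With modified divisor 18900: modified quotas Epsilon 4.666, Delta 3.432, Theta 3.253, Alpha 4.623, Beta 4.482, Gamma 0.825, Eta 2.144.
Rounding down: Epsilon 4, Delta 3, Theta 3, Alpha 4, Beta 4, Gamma 0, Eta 2 (total 20).

Epsilon=4, Delta=3, Theta=3, Alpha=4, Beta=4, Gamma=0, Eta=2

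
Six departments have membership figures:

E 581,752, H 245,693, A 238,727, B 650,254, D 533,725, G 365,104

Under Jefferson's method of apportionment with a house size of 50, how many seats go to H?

Standard divisor 2615255/50 ≈ 52305.1; standard quotas: E 11.122, H 4.697, A 4.564, B 12.432, D 10.204, G 6.980.
Rounding down gives 11, 4, 4, 12, 10, 6 = 47 seats, so the divisor must be adjusted.
With modified divisor 48800: modified quotas E 11.921, H 5.035, A 4.892, B 13.325, D 10.937, G 7.482.
Rounding down: E 11, H 5, A 4, B 13, D 10, G 7 (total 50).
H receives 5.

5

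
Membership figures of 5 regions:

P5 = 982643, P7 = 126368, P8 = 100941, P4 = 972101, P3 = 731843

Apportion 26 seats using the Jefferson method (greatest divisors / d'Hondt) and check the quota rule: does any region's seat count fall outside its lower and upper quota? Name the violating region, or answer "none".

Standard quotas: P5 8.768, P7 1.128, P8 0.901, P4 8.674, P3 6.530.
Jefferson allocation: P5 9, P7 1, P8 0, P4 9, P3 7.
Every allocation lies between the lower and upper quota.

none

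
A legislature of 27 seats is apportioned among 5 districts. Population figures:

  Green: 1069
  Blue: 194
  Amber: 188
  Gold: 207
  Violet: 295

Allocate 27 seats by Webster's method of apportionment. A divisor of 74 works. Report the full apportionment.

With modified divisor 74: modified quotas Green 14.446, Blue 2.622, Amber 2.541, Gold 2.797, Violet 3.986.
Rounding to the nearest integer: Green 14, Blue 3, Amber 3, Gold 3, Violet 4 (total 27).

Green: 14; Blue: 3; Amber: 3; Gold: 3; Violet: 4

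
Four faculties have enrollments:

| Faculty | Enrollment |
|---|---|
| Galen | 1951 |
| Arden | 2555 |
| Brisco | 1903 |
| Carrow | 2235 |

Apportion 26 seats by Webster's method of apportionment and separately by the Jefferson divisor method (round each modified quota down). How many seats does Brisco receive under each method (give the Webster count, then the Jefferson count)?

Webster: Galen 6, Arden 7, Brisco 6, Carrow 7.
Jefferson: Galen 6, Arden 8, Brisco 5, Carrow 7.
Brisco gets 6 under Webster and 5 under Jefferson.

6 and 5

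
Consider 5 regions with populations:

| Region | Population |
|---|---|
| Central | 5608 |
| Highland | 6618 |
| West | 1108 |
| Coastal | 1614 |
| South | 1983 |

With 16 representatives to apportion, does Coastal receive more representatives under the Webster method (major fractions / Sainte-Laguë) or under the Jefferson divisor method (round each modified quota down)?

Webster

Webster: Central 5, Highland 6, West 1, Coastal 2, South 2.
Jefferson: Central 5, Highland 7, West 1, Coastal 1, South 2.
Coastal gets 2 under Webster and 1 under Jefferson.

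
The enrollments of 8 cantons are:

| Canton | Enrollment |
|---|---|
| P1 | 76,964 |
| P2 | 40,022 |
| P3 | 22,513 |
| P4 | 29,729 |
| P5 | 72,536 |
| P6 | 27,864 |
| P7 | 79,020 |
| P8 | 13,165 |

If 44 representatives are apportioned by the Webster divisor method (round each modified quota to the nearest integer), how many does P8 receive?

Standard divisor 361813/44 ≈ 8223.023; standard quotas: P1 9.360, P2 4.867, P3 2.738, P4 3.615, P5 8.821, P6 3.389, P7 9.610, P8 1.601.
Rounding to the nearest integer gives 9, 5, 3, 4, 9, 3, 10, 2 = 45 seats, so the divisor must be adjusted.
With modified divisor 8400: modified quotas P1 9.162, P2 4.765, P3 2.680, P4 3.539, P5 8.635, P6 3.317, P7 9.407, P8 1.567.
Rounding to the nearest integer: P1 9, P2 5, P3 3, P4 4, P5 9, P6 3, P7 9, P8 2 (total 44).
P8 receives 2.

2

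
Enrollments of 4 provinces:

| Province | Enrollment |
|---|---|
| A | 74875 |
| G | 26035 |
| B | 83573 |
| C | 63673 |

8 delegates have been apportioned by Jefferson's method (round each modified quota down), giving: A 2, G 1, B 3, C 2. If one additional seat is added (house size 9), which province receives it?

A

Priority for the next seat is population ÷ (current seats + 1).
Priorities: A 24958.333, G 13017.500, B 20893.250, C 21224.333.
Highest priority: A.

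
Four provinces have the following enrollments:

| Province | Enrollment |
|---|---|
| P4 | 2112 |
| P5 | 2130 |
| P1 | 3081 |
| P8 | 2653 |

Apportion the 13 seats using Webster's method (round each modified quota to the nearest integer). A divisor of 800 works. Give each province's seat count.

P4: 3, P5: 3, P1: 4, P8: 3

With modified divisor 800: modified quotas P4 2.640, P5 2.663, P1 3.851, P8 3.316.
Rounding to the nearest integer: P4 3, P5 3, P1 4, P8 3 (total 13).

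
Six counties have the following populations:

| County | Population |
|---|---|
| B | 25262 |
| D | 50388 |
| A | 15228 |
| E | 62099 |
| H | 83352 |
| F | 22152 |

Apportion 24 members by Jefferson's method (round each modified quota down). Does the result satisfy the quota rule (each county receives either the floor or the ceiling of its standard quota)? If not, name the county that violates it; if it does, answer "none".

Standard quotas: B 2.346, D 4.679, A 1.414, E 5.766, H 7.739, F 2.057.
Jefferson allocation: B 2, D 5, A 1, E 6, H 8, F 2.
Every allocation lies between the lower and upper quota.

none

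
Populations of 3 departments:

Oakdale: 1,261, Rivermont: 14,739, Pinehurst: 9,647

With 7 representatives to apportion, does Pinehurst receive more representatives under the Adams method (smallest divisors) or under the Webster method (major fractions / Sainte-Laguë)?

Webster

Adams: Oakdale 1, Rivermont 4, Pinehurst 2.
Webster: Oakdale 0, Rivermont 4, Pinehurst 3.
Pinehurst gets 2 under Adams and 3 under Webster.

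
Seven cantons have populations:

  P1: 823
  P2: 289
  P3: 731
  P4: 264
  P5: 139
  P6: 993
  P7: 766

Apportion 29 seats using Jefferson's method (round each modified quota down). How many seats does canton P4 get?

Standard divisor 4005/29 ≈ 138.103; standard quotas: P1 5.959, P2 2.093, P3 5.293, P4 1.912, P5 1.006, P6 7.190, P7 5.547.
Rounding down gives 5, 2, 5, 1, 1, 7, 5 = 26 seats, so the divisor must be adjusted.
With modified divisor 126: modified quotas P1 6.532, P2 2.294, P3 5.802, P4 2.095, P5 1.103, P6 7.881, P7 6.079.
Rounding down: P1 6, P2 2, P3 5, P4 2, P5 1, P6 7, P7 6 (total 29).
P4 receives 2.

2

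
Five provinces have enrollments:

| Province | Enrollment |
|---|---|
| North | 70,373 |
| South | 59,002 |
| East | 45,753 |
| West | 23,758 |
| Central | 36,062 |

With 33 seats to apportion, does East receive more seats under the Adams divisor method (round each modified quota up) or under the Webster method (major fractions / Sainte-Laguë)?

Webster

Adams: North 10, South 8, East 6, West 4, Central 5.
Webster: North 10, South 8, East 7, West 3, Central 5.
East gets 6 under Adams and 7 under Webster.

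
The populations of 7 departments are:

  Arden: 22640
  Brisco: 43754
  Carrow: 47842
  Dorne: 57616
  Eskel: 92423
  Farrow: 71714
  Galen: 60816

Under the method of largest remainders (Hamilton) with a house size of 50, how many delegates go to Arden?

3

Total 396805; standard divisor 396805/50 ≈ 7936.1.
Standard quotas: Arden 2.8528, Brisco 5.5133, Carrow 6.0284, Dorne 7.2600, Eskel 11.6459, Farrow 9.0364, Galen 7.6632.
Lower quotas: Arden 2, Brisco 5, Carrow 6, Dorne 7, Eskel 11, Farrow 9, Galen 7 (sum 47, leaving 3 seats).
Remainders in descending order: Arden 0.8528, Galen 0.6632, Eskel 0.6459, Brisco 0.5133, Dorne 0.2600, Farrow 0.0364, Carrow 0.0284.
Largest remainders: Arden, Galen, Eskel receive the extra seats.
Arden receives 3.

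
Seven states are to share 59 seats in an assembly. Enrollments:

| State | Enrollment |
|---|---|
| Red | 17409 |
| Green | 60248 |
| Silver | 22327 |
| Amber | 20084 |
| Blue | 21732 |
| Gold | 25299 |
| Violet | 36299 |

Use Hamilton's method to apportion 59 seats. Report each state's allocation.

Red: 5, Green: 17, Silver: 7, Amber: 6, Blue: 6, Gold: 7, Violet: 11

The standard divisor is 203398/59 ≈ 3447.424.
Standard quotas: Red 5.0499, Green 17.4762, Silver 6.4764, Amber 5.8258, Blue 6.3038, Gold 7.3385, Violet 10.5293.
Lower quotas: Red 5, Green 17, Silver 6, Amber 5, Blue 6, Gold 7, Violet 10 (sum 56, leaving 3 seats).
Remainders in descending order: Amber 0.8258, Violet 0.5293, Silver 0.4764, Green 0.4762, Gold 0.3385, Blue 0.3038, Red 0.0499.
Largest remainders: Amber, Violet, Silver receive the extra seats.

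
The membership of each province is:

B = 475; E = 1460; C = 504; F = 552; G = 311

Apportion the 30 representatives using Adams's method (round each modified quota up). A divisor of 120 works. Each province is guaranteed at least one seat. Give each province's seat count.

With modified divisor 120: modified quotas B 3.958, E 12.167, C 4.200, F 4.600, G 2.592.
Rounding up: B 4, E 13, C 5, F 5, G 3 (total 30).

B 4, E 13, C 5, F 5, G 3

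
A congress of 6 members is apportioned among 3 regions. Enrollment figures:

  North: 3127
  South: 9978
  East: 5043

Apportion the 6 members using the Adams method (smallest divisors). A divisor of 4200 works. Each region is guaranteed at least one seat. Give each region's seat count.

North=1, South=3, East=2

With modified divisor 4200: modified quotas North 0.745, South 2.376, East 1.201.
Rounding up: North 1, South 3, East 2 (total 6).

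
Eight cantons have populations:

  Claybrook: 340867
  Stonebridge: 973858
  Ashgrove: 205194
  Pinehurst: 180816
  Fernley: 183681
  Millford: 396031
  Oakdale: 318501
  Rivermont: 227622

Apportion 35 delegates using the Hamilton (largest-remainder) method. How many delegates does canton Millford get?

Standard divisor: 2826570 ÷ 35 ≈ 80759.143.
Standard quotas: Claybrook 4.2208, Stonebridge 12.0588, Ashgrove 2.5408, Pinehurst 2.2390, Fernley 2.2744, Millford 4.9039, Oakdale 3.9438, Rivermont 2.8185.
Lower quotas: Claybrook 4, Stonebridge 12, Ashgrove 2, Pinehurst 2, Fernley 2, Millford 4, Oakdale 3, Rivermont 2 (sum 31, leaving 4 seats).
Remainders in descending order: Oakdale 0.9438, Millford 0.9039, Rivermont 0.8185, Ashgrove 0.5408, Fernley 0.2744, Pinehurst 0.2390, Claybrook 0.2208, Stonebridge 0.0588.
Largest remainders: Oakdale, Millford, Rivermont, Ashgrove receive the extra seats.
Millford receives 5.

5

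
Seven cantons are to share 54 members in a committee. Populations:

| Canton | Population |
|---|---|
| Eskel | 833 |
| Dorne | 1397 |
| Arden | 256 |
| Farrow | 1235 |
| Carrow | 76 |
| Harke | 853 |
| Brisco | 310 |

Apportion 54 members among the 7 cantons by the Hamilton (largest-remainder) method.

Eskel 9, Dorne 15, Arden 3, Farrow 14, Carrow 1, Harke 9, Brisco 3

Total 4960; standard divisor 4960/54 ≈ 91.852.
Standard quotas: Eskel 9.069, Dorne 15.209, Arden 2.787, Farrow 13.446, Carrow 0.827, Harke 9.287, Brisco 3.375.
Lower quotas: Eskel 9, Dorne 15, Arden 2, Farrow 13, Carrow 0, Harke 9, Brisco 3 (sum 51, leaving 3 seats).
Remainders in descending order: Carrow 0.827, Arden 0.787, Farrow 0.446, Brisco 0.375, Harke 0.287, Dorne 0.209, Eskel 0.069.
The surplus seats go to Carrow, Arden, Farrow.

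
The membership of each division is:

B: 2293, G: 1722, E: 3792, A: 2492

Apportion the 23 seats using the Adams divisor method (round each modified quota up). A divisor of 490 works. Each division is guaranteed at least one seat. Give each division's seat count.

With modified divisor 490: modified quotas B 4.680, G 3.514, E 7.739, A 5.086.
Rounding up: B 5, G 4, E 8, A 6 (total 23).

B: 5, G: 4, E: 8, A: 6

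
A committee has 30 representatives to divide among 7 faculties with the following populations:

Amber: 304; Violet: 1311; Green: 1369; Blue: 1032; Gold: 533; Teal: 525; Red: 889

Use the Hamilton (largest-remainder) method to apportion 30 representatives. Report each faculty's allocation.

The standard divisor is 5963/30 ≈ 198.767.
Standard quotas: Amber 1.529, Violet 6.596, Green 6.887, Blue 5.192, Gold 2.682, Teal 2.641, Red 4.473.
Lower quotas: Amber 1, Violet 6, Green 6, Blue 5, Gold 2, Teal 2, Red 4 (sum 26, leaving 4 seats).
Remainders in descending order: Green 0.887, Gold 0.682, Teal 0.641, Violet 0.596, Amber 0.529, Red 0.473, Blue 0.192.
Largest remainders: Green, Gold, Teal, Violet receive the extra seats.

Amber: 1, Violet: 7, Green: 7, Blue: 5, Gold: 3, Teal: 3, Red: 4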